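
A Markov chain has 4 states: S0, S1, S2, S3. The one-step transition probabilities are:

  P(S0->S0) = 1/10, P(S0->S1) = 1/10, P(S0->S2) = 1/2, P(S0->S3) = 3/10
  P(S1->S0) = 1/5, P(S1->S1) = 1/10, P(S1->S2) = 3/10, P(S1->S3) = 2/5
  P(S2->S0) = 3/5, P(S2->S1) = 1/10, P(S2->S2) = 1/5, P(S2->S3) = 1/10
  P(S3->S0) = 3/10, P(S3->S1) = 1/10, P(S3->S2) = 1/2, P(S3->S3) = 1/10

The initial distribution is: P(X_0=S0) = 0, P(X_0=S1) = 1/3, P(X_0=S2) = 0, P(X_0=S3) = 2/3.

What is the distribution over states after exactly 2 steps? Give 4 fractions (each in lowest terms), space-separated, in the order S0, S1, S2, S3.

Answer: 11/30 1/10 7/20 11/60

Derivation:
Propagating the distribution step by step (d_{t+1} = d_t * P):
d_0 = (S0=0, S1=1/3, S2=0, S3=2/3)
  d_1[S0] = 0*1/10 + 1/3*1/5 + 0*3/5 + 2/3*3/10 = 4/15
  d_1[S1] = 0*1/10 + 1/3*1/10 + 0*1/10 + 2/3*1/10 = 1/10
  d_1[S2] = 0*1/2 + 1/3*3/10 + 0*1/5 + 2/3*1/2 = 13/30
  d_1[S3] = 0*3/10 + 1/3*2/5 + 0*1/10 + 2/3*1/10 = 1/5
d_1 = (S0=4/15, S1=1/10, S2=13/30, S3=1/5)
  d_2[S0] = 4/15*1/10 + 1/10*1/5 + 13/30*3/5 + 1/5*3/10 = 11/30
  d_2[S1] = 4/15*1/10 + 1/10*1/10 + 13/30*1/10 + 1/5*1/10 = 1/10
  d_2[S2] = 4/15*1/2 + 1/10*3/10 + 13/30*1/5 + 1/5*1/2 = 7/20
  d_2[S3] = 4/15*3/10 + 1/10*2/5 + 13/30*1/10 + 1/5*1/10 = 11/60
d_2 = (S0=11/30, S1=1/10, S2=7/20, S3=11/60)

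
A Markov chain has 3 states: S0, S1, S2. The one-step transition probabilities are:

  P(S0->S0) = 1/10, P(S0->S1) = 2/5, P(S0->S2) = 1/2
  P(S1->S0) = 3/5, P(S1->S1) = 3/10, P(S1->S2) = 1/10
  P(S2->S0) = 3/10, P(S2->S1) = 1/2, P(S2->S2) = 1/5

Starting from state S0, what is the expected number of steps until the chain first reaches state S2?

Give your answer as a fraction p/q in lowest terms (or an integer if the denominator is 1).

Let h_i = expected steps to first reach S2 from state i.
Boundary: h_S2 = 0.
First-step equations for the other states:
  h_S0 = 1 + 1/10*h_S0 + 2/5*h_S1 + 1/2*h_S2
  h_S1 = 1 + 3/5*h_S0 + 3/10*h_S1 + 1/10*h_S2

Substituting h_S2 = 0 and rearranging gives the linear system (I - Q) h = 1:
  [9/10, -2/5] . (h_S0, h_S1) = 1
  [-3/5, 7/10] . (h_S0, h_S1) = 1

Solving yields:
  h_S0 = 110/39
  h_S1 = 50/13

Starting state is S0, so the expected hitting time is h_S0 = 110/39.

Answer: 110/39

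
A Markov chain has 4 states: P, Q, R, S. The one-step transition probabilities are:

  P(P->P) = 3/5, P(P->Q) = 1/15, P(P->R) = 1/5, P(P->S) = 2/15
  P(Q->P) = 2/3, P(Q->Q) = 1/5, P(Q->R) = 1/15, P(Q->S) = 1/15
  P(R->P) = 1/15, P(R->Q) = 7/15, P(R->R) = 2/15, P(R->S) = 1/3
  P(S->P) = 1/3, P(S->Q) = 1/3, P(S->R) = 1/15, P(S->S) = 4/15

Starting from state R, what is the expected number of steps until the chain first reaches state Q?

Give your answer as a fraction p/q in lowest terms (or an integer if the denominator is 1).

Answer: 155/49

Derivation:
Let h_i = expected steps to first reach Q from state i.
Boundary: h_Q = 0.
First-step equations for the other states:
  h_P = 1 + 3/5*h_P + 1/15*h_Q + 1/5*h_R + 2/15*h_S
  h_R = 1 + 1/15*h_P + 7/15*h_Q + 2/15*h_R + 1/3*h_S
  h_S = 1 + 1/3*h_P + 1/3*h_Q + 1/15*h_R + 4/15*h_S

Substituting h_Q = 0 and rearranging gives the linear system (I - Q) h = 1:
  [2/5, -1/5, -2/15] . (h_P, h_R, h_S) = 1
  [-1/15, 13/15, -1/3] . (h_P, h_R, h_S) = 1
  [-1/3, -1/15, 11/15] . (h_P, h_R, h_S) = 1

Solving yields:
  h_P = 535/98
  h_R = 155/49
  h_S = 405/98

Starting state is R, so the expected hitting time is h_R = 155/49.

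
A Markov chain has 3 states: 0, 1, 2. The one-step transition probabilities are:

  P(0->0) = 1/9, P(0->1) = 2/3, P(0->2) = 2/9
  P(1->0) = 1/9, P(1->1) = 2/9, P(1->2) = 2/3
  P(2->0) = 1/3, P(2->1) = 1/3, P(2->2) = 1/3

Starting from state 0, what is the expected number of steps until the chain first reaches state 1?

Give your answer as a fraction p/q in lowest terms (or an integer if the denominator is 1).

Let h_i = expected steps to first reach 1 from state i.
Boundary: h_1 = 0.
First-step equations for the other states:
  h_0 = 1 + 1/9*h_0 + 2/3*h_1 + 2/9*h_2
  h_2 = 1 + 1/3*h_0 + 1/3*h_1 + 1/3*h_2

Substituting h_1 = 0 and rearranging gives the linear system (I - Q) h = 1:
  [8/9, -2/9] . (h_0, h_2) = 1
  [-1/3, 2/3] . (h_0, h_2) = 1

Solving yields:
  h_0 = 12/7
  h_2 = 33/14

Starting state is 0, so the expected hitting time is h_0 = 12/7.

Answer: 12/7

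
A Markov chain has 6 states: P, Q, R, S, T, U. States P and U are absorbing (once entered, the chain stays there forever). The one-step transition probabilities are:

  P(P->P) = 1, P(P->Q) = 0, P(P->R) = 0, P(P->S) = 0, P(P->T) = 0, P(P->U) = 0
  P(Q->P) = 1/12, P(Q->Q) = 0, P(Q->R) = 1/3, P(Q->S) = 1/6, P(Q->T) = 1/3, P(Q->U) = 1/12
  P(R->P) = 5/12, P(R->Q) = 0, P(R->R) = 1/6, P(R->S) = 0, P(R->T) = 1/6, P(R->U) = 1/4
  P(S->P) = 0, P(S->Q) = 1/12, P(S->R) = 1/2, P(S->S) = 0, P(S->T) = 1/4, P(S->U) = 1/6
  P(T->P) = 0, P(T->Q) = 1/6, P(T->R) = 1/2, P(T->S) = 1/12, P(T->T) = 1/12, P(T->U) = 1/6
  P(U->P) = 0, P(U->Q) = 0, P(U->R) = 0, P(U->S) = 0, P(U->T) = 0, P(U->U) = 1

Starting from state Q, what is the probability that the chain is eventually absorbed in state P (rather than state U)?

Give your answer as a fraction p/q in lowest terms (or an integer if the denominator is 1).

Answer: 3057/6022

Derivation:
Let a_i = P(absorbed in P | start in state i).
Boundary conditions: a_P = 1, a_U = 0.
For each transient state i, a_i = sum_j P(i->j) * a_j:
  a_Q = 1/12*a_P + 0*a_Q + 1/3*a_R + 1/6*a_S + 1/3*a_T + 1/12*a_U
  a_R = 5/12*a_P + 0*a_Q + 1/6*a_R + 0*a_S + 1/6*a_T + 1/4*a_U
  a_S = 0*a_P + 1/12*a_Q + 1/2*a_R + 0*a_S + 1/4*a_T + 1/6*a_U
  a_T = 0*a_P + 1/6*a_Q + 1/2*a_R + 1/12*a_S + 1/12*a_T + 1/6*a_U

Substituting a_P = 1 and a_U = 0, rearrange to (I - Q) a = r where r[i] = P(i -> P):
  [1, -1/3, -1/6, -1/3] . (a_Q, a_R, a_S, a_T) = 1/12
  [0, 5/6, 0, -1/6] . (a_Q, a_R, a_S, a_T) = 5/12
  [-1/12, -1/2, 1, -1/4] . (a_Q, a_R, a_S, a_T) = 0
  [-1/6, -1/2, -1/12, 11/12] . (a_Q, a_R, a_S, a_T) = 0

Solving yields:
  a_Q = 3057/6022
  a_R = 1780/3011
  a_S = 2721/6022
  a_T = 2745/6022

Starting state is Q, so the absorption probability is a_Q = 3057/6022.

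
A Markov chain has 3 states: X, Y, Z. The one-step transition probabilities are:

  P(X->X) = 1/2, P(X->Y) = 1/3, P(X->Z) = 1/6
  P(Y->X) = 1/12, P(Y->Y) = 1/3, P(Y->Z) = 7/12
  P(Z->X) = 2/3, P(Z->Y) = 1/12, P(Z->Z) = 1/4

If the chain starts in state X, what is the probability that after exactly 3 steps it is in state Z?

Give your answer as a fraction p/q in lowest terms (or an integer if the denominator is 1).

Answer: 17/54

Derivation:
Computing P^3 by repeated multiplication:
P^1 =
  X: [1/2, 1/3, 1/6]
  Y: [1/12, 1/3, 7/12]
  Z: [2/3, 1/12, 1/4]
P^2 =
  X: [7/18, 7/24, 23/72]
  Y: [11/24, 3/16, 17/48]
  Z: [73/144, 13/48, 2/9]
P^3 =
  X: [373/864, 73/288, 17/54]
  Y: [277/576, 47/192, 79/288]
  Z: [733/1728, 5/18, 515/1728]

(P^3)[X -> Z] = 17/54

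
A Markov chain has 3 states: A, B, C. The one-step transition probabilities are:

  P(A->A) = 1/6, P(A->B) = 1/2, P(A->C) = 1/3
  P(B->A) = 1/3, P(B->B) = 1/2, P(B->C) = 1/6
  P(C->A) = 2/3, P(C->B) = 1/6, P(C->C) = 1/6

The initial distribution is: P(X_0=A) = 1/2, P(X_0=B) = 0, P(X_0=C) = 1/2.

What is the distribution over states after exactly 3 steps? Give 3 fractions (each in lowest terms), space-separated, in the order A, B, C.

Propagating the distribution step by step (d_{t+1} = d_t * P):
d_0 = (A=1/2, B=0, C=1/2)
  d_1[A] = 1/2*1/6 + 0*1/3 + 1/2*2/3 = 5/12
  d_1[B] = 1/2*1/2 + 0*1/2 + 1/2*1/6 = 1/3
  d_1[C] = 1/2*1/3 + 0*1/6 + 1/2*1/6 = 1/4
d_1 = (A=5/12, B=1/3, C=1/4)
  d_2[A] = 5/12*1/6 + 1/3*1/3 + 1/4*2/3 = 25/72
  d_2[B] = 5/12*1/2 + 1/3*1/2 + 1/4*1/6 = 5/12
  d_2[C] = 5/12*1/3 + 1/3*1/6 + 1/4*1/6 = 17/72
d_2 = (A=25/72, B=5/12, C=17/72)
  d_3[A] = 25/72*1/6 + 5/12*1/3 + 17/72*2/3 = 17/48
  d_3[B] = 25/72*1/2 + 5/12*1/2 + 17/72*1/6 = 91/216
  d_3[C] = 25/72*1/3 + 5/12*1/6 + 17/72*1/6 = 97/432
d_3 = (A=17/48, B=91/216, C=97/432)

Answer: 17/48 91/216 97/432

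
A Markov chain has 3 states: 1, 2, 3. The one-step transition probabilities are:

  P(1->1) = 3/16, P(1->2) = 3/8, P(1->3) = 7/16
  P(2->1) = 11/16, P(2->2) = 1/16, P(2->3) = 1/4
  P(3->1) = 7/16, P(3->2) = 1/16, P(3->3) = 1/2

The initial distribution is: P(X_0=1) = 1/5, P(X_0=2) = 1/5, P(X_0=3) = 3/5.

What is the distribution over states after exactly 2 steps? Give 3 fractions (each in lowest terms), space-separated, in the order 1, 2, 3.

Answer: 23/64 51/256 113/256

Derivation:
Propagating the distribution step by step (d_{t+1} = d_t * P):
d_0 = (1=1/5, 2=1/5, 3=3/5)
  d_1[1] = 1/5*3/16 + 1/5*11/16 + 3/5*7/16 = 7/16
  d_1[2] = 1/5*3/8 + 1/5*1/16 + 3/5*1/16 = 1/8
  d_1[3] = 1/5*7/16 + 1/5*1/4 + 3/5*1/2 = 7/16
d_1 = (1=7/16, 2=1/8, 3=7/16)
  d_2[1] = 7/16*3/16 + 1/8*11/16 + 7/16*7/16 = 23/64
  d_2[2] = 7/16*3/8 + 1/8*1/16 + 7/16*1/16 = 51/256
  d_2[3] = 7/16*7/16 + 1/8*1/4 + 7/16*1/2 = 113/256
d_2 = (1=23/64, 2=51/256, 3=113/256)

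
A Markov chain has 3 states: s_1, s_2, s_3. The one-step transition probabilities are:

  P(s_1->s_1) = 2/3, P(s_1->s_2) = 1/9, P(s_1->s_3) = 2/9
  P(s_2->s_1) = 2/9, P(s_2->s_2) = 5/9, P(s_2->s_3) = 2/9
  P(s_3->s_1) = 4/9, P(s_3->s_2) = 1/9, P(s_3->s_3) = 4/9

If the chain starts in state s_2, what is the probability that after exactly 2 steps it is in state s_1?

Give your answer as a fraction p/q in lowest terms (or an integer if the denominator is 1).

Computing P^2 by repeated multiplication:
P^1 =
  s_1: [2/3, 1/9, 2/9]
  s_2: [2/9, 5/9, 2/9]
  s_3: [4/9, 1/9, 4/9]
P^2 =
  s_1: [46/81, 13/81, 22/81]
  s_2: [10/27, 29/81, 22/81]
  s_3: [14/27, 13/81, 26/81]

(P^2)[s_2 -> s_1] = 10/27

Answer: 10/27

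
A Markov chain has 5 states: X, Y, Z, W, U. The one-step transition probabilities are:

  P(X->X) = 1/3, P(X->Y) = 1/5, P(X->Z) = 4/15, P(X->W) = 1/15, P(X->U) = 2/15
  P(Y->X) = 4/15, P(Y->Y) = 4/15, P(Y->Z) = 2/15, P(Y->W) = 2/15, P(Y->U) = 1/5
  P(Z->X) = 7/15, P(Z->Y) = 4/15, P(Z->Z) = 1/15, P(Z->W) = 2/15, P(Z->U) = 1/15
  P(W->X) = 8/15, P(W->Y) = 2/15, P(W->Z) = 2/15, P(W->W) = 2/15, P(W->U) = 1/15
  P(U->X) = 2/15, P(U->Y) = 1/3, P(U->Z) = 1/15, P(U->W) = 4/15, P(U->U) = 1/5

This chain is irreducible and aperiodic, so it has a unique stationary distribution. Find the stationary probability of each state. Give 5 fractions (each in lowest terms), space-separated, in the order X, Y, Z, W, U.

Answer: 16851/50039 11821/50039 7926/50039 6477/50039 6964/50039

Derivation:
The stationary distribution satisfies pi = pi * P, i.e.:
  pi_X = 1/3*pi_X + 4/15*pi_Y + 7/15*pi_Z + 8/15*pi_W + 2/15*pi_U
  pi_Y = 1/5*pi_X + 4/15*pi_Y + 4/15*pi_Z + 2/15*pi_W + 1/3*pi_U
  pi_Z = 4/15*pi_X + 2/15*pi_Y + 1/15*pi_Z + 2/15*pi_W + 1/15*pi_U
  pi_W = 1/15*pi_X + 2/15*pi_Y + 2/15*pi_Z + 2/15*pi_W + 4/15*pi_U
  pi_U = 2/15*pi_X + 1/5*pi_Y + 1/15*pi_Z + 1/15*pi_W + 1/5*pi_U
with normalization: pi_X + pi_Y + pi_Z + pi_W + pi_U = 1.

Using the first 4 balance equations plus normalization, the linear system A*pi = b is:
  [-2/3, 4/15, 7/15, 8/15, 2/15] . pi = 0
  [1/5, -11/15, 4/15, 2/15, 1/3] . pi = 0
  [4/15, 2/15, -14/15, 2/15, 1/15] . pi = 0
  [1/15, 2/15, 2/15, -13/15, 4/15] . pi = 0
  [1, 1, 1, 1, 1] . pi = 1

Solving yields:
  pi_X = 16851/50039
  pi_Y = 11821/50039
  pi_Z = 7926/50039
  pi_W = 6477/50039
  pi_U = 6964/50039

Verification (pi * P):
  16851/50039*1/3 + 11821/50039*4/15 + 7926/50039*7/15 + 6477/50039*8/15 + 6964/50039*2/15 = 16851/50039 = pi_X  (ok)
  16851/50039*1/5 + 11821/50039*4/15 + 7926/50039*4/15 + 6477/50039*2/15 + 6964/50039*1/3 = 11821/50039 = pi_Y  (ok)
  16851/50039*4/15 + 11821/50039*2/15 + 7926/50039*1/15 + 6477/50039*2/15 + 6964/50039*1/15 = 7926/50039 = pi_Z  (ok)
  16851/50039*1/15 + 11821/50039*2/15 + 7926/50039*2/15 + 6477/50039*2/15 + 6964/50039*4/15 = 6477/50039 = pi_W  (ok)
  16851/50039*2/15 + 11821/50039*1/5 + 7926/50039*1/15 + 6477/50039*1/15 + 6964/50039*1/5 = 6964/50039 = pi_U  (ok)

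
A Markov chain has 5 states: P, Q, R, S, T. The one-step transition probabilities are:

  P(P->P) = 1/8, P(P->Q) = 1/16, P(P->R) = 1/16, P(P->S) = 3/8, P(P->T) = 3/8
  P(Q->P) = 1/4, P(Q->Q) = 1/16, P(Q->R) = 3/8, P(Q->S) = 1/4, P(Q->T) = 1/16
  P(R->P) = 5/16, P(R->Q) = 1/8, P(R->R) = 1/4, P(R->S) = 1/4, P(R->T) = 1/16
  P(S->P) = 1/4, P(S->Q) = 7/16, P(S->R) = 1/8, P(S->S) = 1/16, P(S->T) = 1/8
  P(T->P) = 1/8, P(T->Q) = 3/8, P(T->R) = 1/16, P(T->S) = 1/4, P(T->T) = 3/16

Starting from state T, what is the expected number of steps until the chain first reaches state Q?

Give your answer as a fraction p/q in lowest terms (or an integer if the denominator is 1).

Answer: 62304/19447

Derivation:
Let h_i = expected steps to first reach Q from state i.
Boundary: h_Q = 0.
First-step equations for the other states:
  h_P = 1 + 1/8*h_P + 1/16*h_Q + 1/16*h_R + 3/8*h_S + 3/8*h_T
  h_R = 1 + 5/16*h_P + 1/8*h_Q + 1/4*h_R + 1/4*h_S + 1/16*h_T
  h_S = 1 + 1/4*h_P + 7/16*h_Q + 1/8*h_R + 1/16*h_S + 1/8*h_T
  h_T = 1 + 1/8*h_P + 3/8*h_Q + 1/16*h_R + 1/4*h_S + 3/16*h_T

Substituting h_Q = 0 and rearranging gives the linear system (I - Q) h = 1:
  [7/8, -1/16, -3/8, -3/8] . (h_P, h_R, h_S, h_T) = 1
  [-5/16, 3/4, -1/4, -1/16] . (h_P, h_R, h_S, h_T) = 1
  [-1/4, -1/8, 15/16, -1/8] . (h_P, h_R, h_S, h_T) = 1
  [-1/8, -1/16, -1/4, 13/16] . (h_P, h_R, h_S, h_T) = 1

Solving yields:
  h_P = 81776/19447
  h_R = 85968/19447
  h_S = 62320/19447
  h_T = 62304/19447

Starting state is T, so the expected hitting time is h_T = 62304/19447.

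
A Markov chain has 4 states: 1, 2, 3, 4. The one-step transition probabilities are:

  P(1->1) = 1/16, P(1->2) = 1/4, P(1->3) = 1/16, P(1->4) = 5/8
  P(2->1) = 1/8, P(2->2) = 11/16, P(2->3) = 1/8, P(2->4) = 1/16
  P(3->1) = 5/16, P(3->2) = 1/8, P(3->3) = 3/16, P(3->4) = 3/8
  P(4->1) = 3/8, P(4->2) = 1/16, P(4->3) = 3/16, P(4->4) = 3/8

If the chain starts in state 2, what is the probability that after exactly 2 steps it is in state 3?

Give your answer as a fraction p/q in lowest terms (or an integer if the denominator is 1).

Answer: 33/256

Derivation:
Computing P^2 by repeated multiplication:
P^1 =
  1: [1/16, 1/4, 1/16, 5/8]
  2: [1/8, 11/16, 1/8, 1/16]
  3: [5/16, 1/8, 3/16, 3/8]
  4: [3/8, 1/16, 3/16, 3/8]
P^2 =
  1: [37/128, 15/64, 21/128, 5/16]
  2: [5/32, 67/128, 33/256, 49/256]
  3: [15/64, 27/128, 9/64, 53/128]
  4: [59/256, 47/256, 35/256, 115/256]

(P^2)[2 -> 3] = 33/256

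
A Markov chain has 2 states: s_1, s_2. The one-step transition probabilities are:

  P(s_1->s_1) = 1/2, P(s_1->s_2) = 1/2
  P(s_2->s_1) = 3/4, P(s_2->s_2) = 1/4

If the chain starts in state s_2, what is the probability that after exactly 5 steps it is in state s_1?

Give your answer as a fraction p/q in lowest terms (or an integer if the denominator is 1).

Answer: 615/1024

Derivation:
Computing P^5 by repeated multiplication:
P^1 =
  s_1: [1/2, 1/2]
  s_2: [3/4, 1/4]
P^2 =
  s_1: [5/8, 3/8]
  s_2: [9/16, 7/16]
P^3 =
  s_1: [19/32, 13/32]
  s_2: [39/64, 25/64]
P^4 =
  s_1: [77/128, 51/128]
  s_2: [153/256, 103/256]
P^5 =
  s_1: [307/512, 205/512]
  s_2: [615/1024, 409/1024]

(P^5)[s_2 -> s_1] = 615/1024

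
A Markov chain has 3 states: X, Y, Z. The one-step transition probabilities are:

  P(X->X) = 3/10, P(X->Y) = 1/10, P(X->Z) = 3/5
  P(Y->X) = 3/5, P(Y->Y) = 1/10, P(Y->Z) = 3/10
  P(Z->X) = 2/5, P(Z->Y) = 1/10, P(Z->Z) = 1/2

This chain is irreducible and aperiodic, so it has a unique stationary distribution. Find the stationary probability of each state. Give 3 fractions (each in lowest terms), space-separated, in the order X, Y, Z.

Answer: 21/55 1/10 57/110

Derivation:
The stationary distribution satisfies pi = pi * P, i.e.:
  pi_X = 3/10*pi_X + 3/5*pi_Y + 2/5*pi_Z
  pi_Y = 1/10*pi_X + 1/10*pi_Y + 1/10*pi_Z
  pi_Z = 3/5*pi_X + 3/10*pi_Y + 1/2*pi_Z
with normalization: pi_X + pi_Y + pi_Z = 1.

Using the first 2 balance equations plus normalization, the linear system A*pi = b is:
  [-7/10, 3/5, 2/5] . pi = 0
  [1/10, -9/10, 1/10] . pi = 0
  [1, 1, 1] . pi = 1

Solving yields:
  pi_X = 21/55
  pi_Y = 1/10
  pi_Z = 57/110

Verification (pi * P):
  21/55*3/10 + 1/10*3/5 + 57/110*2/5 = 21/55 = pi_X  (ok)
  21/55*1/10 + 1/10*1/10 + 57/110*1/10 = 1/10 = pi_Y  (ok)
  21/55*3/5 + 1/10*3/10 + 57/110*1/2 = 57/110 = pi_Z  (ok)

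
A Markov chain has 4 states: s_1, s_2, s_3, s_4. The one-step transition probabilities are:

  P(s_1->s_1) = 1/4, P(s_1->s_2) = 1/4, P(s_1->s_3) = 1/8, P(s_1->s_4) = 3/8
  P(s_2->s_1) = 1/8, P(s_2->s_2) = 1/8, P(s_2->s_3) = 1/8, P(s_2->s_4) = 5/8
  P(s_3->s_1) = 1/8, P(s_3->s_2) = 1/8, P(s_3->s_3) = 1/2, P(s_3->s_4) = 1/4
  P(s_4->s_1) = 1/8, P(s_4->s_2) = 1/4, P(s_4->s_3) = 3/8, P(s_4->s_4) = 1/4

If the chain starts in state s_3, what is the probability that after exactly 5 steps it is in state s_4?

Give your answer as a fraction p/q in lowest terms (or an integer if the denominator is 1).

Answer: 5521/16384

Derivation:
Computing P^5 by repeated multiplication:
P^1 =
  s_1: [1/4, 1/4, 1/8, 3/8]
  s_2: [1/8, 1/8, 1/8, 5/8]
  s_3: [1/8, 1/8, 1/2, 1/4]
  s_4: [1/8, 1/4, 3/8, 1/4]
P^2 =
  s_1: [5/32, 13/64, 17/64, 3/8]
  s_2: [9/64, 7/32, 21/64, 5/16]
  s_3: [9/64, 11/64, 3/8, 5/16]
  s_4: [9/64, 11/64, 21/64, 23/64]
P^3 =
  s_1: [37/256, 49/256, 163/512, 177/512]
  s_2: [73/512, 93/512, 167/512, 179/512]
  s_3: [73/512, 93/512, 11/32, 85/256]
  s_4: [73/512, 3/16, 173/512, 85/256]
P^4 =
  s_1: [293/2048, 763/4096, 1355/4096, 87/256]
  s_2: [585/4096, 191/1024, 1371/4096, 43/128]
  s_3: [585/4096, 755/4096, 345/1024, 43/128]
  s_4: [585/4096, 755/4096, 1371/4096, 1385/4096]
P^5 =
  s_1: [2341/16384, 3037/16384, 10945/32768, 11067/32768]
  s_2: [4681/32768, 6057/32768, 10961/32768, 11069/32768]
  s_3: [4681/32768, 6057/32768, 2747/8192, 5521/16384]
  s_4: [4681/32768, 3033/16384, 10979/32768, 5521/16384]

(P^5)[s_3 -> s_4] = 5521/16384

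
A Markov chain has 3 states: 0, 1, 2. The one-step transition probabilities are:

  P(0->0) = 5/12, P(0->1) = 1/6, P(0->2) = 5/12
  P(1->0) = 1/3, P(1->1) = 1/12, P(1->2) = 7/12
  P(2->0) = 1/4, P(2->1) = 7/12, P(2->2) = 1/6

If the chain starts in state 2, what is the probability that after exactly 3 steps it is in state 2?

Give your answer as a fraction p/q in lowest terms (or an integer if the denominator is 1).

Computing P^3 by repeated multiplication:
P^1 =
  0: [5/12, 1/6, 5/12]
  1: [1/3, 1/12, 7/12]
  2: [1/4, 7/12, 1/6]
P^2 =
  0: [1/3, 47/144, 49/144]
  1: [5/16, 29/72, 41/144]
  2: [49/144, 3/16, 17/36]
P^3 =
  0: [575/1728, 9/32, 667/1728]
  1: [145/432, 145/576, 713/1728]
  2: [557/1728, 601/1728, 95/288]

(P^3)[2 -> 2] = 95/288

Answer: 95/288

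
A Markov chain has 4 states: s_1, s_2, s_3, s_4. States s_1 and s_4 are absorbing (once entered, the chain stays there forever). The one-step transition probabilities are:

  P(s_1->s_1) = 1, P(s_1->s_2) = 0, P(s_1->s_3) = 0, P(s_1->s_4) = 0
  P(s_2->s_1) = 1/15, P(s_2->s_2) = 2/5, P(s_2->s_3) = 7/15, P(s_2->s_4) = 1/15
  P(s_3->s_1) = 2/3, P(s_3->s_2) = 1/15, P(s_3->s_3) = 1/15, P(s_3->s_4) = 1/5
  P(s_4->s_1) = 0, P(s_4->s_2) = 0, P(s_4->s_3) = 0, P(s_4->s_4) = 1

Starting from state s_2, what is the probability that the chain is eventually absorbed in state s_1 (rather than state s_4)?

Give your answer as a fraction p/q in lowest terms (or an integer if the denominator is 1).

Let a_i = P(absorbed in s_1 | start in state i).
Boundary conditions: a_s_1 = 1, a_s_4 = 0.
For each transient state i, a_i = sum_j P(i->j) * a_j:
  a_s_2 = 1/15*a_s_1 + 2/5*a_s_2 + 7/15*a_s_3 + 1/15*a_s_4
  a_s_3 = 2/3*a_s_1 + 1/15*a_s_2 + 1/15*a_s_3 + 1/5*a_s_4

Substituting a_s_1 = 1 and a_s_4 = 0, rearrange to (I - Q) a = r where r[i] = P(i -> s_1):
  [3/5, -7/15] . (a_s_2, a_s_3) = 1/15
  [-1/15, 14/15] . (a_s_2, a_s_3) = 2/3

Solving yields:
  a_s_2 = 12/17
  a_s_3 = 13/17

Starting state is s_2, so the absorption probability is a_s_2 = 12/17.

Answer: 12/17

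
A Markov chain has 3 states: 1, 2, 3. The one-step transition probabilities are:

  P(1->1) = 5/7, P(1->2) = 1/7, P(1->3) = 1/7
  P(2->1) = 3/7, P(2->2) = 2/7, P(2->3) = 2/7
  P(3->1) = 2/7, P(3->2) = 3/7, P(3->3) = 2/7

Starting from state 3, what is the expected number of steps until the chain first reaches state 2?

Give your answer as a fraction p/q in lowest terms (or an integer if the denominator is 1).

Let h_i = expected steps to first reach 2 from state i.
Boundary: h_2 = 0.
First-step equations for the other states:
  h_1 = 1 + 5/7*h_1 + 1/7*h_2 + 1/7*h_3
  h_3 = 1 + 2/7*h_1 + 3/7*h_2 + 2/7*h_3

Substituting h_2 = 0 and rearranging gives the linear system (I - Q) h = 1:
  [2/7, -1/7] . (h_1, h_3) = 1
  [-2/7, 5/7] . (h_1, h_3) = 1

Solving yields:
  h_1 = 21/4
  h_3 = 7/2

Starting state is 3, so the expected hitting time is h_3 = 7/2.

Answer: 7/2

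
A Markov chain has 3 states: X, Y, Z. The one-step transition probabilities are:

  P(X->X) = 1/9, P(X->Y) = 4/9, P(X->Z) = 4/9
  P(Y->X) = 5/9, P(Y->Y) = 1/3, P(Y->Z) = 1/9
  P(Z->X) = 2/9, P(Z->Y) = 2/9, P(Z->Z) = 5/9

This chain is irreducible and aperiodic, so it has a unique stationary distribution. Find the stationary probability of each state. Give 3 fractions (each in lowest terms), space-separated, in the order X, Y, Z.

The stationary distribution satisfies pi = pi * P, i.e.:
  pi_X = 1/9*pi_X + 5/9*pi_Y + 2/9*pi_Z
  pi_Y = 4/9*pi_X + 1/3*pi_Y + 2/9*pi_Z
  pi_Z = 4/9*pi_X + 1/9*pi_Y + 5/9*pi_Z
with normalization: pi_X + pi_Y + pi_Z = 1.

Using the first 2 balance equations plus normalization, the linear system A*pi = b is:
  [-8/9, 5/9, 2/9] . pi = 0
  [4/9, -2/3, 2/9] . pi = 0
  [1, 1, 1] . pi = 1

Solving yields:
  pi_X = 11/37
  pi_Y = 12/37
  pi_Z = 14/37

Verification (pi * P):
  11/37*1/9 + 12/37*5/9 + 14/37*2/9 = 11/37 = pi_X  (ok)
  11/37*4/9 + 12/37*1/3 + 14/37*2/9 = 12/37 = pi_Y  (ok)
  11/37*4/9 + 12/37*1/9 + 14/37*5/9 = 14/37 = pi_Z  (ok)

Answer: 11/37 12/37 14/37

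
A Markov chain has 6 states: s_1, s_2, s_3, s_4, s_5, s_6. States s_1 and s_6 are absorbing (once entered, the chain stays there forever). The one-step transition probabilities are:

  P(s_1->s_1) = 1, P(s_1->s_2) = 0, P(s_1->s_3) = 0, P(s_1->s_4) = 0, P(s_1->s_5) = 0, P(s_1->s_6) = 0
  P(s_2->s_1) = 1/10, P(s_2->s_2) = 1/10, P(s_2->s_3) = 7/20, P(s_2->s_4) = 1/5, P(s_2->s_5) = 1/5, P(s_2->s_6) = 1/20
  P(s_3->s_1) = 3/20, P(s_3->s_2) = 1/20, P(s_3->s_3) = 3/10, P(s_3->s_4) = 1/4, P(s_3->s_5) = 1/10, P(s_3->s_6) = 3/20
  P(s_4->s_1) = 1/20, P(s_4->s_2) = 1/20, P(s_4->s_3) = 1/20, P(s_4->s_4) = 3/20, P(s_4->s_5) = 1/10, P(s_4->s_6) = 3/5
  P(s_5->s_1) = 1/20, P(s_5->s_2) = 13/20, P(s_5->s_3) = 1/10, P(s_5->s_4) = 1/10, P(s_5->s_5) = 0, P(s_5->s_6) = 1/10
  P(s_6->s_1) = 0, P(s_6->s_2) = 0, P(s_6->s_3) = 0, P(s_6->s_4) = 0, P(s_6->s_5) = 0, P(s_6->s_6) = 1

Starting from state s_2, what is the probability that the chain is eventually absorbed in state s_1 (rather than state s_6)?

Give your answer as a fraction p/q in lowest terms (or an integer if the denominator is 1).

Answer: 1259/3685

Derivation:
Let a_i = P(absorbed in s_1 | start in state i).
Boundary conditions: a_s_1 = 1, a_s_6 = 0.
For each transient state i, a_i = sum_j P(i->j) * a_j:
  a_s_2 = 1/10*a_s_1 + 1/10*a_s_2 + 7/20*a_s_3 + 1/5*a_s_4 + 1/5*a_s_5 + 1/20*a_s_6
  a_s_3 = 3/20*a_s_1 + 1/20*a_s_2 + 3/10*a_s_3 + 1/4*a_s_4 + 1/10*a_s_5 + 3/20*a_s_6
  a_s_4 = 1/20*a_s_1 + 1/20*a_s_2 + 1/20*a_s_3 + 3/20*a_s_4 + 1/10*a_s_5 + 3/5*a_s_6
  a_s_5 = 1/20*a_s_1 + 13/20*a_s_2 + 1/10*a_s_3 + 1/10*a_s_4 + 0*a_s_5 + 1/10*a_s_6

Substituting a_s_1 = 1 and a_s_6 = 0, rearrange to (I - Q) a = r where r[i] = P(i -> s_1):
  [9/10, -7/20, -1/5, -1/5] . (a_s_2, a_s_3, a_s_4, a_s_5) = 1/10
  [-1/20, 7/10, -1/4, -1/10] . (a_s_2, a_s_3, a_s_4, a_s_5) = 3/20
  [-1/20, -1/20, 17/20, -1/10] . (a_s_2, a_s_3, a_s_4, a_s_5) = 1/20
  [-13/20, -1/10, -1/10, 1] . (a_s_2, a_s_3, a_s_4, a_s_5) = 1/20

Solving yields:
  a_s_2 = 1259/3685
  a_s_3 = 223/670
  a_s_4 = 401/2948
  a_s_5 = 9403/29480

Starting state is s_2, so the absorption probability is a_s_2 = 1259/3685.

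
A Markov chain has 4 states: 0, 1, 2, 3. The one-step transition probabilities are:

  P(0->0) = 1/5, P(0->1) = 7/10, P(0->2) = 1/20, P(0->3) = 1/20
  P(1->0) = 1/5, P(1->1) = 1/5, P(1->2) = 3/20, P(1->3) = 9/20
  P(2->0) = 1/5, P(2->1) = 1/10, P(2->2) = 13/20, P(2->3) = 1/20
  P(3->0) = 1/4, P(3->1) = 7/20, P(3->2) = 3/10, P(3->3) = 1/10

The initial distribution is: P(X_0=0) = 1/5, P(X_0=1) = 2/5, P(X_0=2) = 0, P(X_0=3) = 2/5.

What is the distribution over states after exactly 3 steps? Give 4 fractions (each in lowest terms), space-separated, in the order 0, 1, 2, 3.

Answer: 8411/40000 12433/40000 11537/40000 7619/40000

Derivation:
Propagating the distribution step by step (d_{t+1} = d_t * P):
d_0 = (0=1/5, 1=2/5, 2=0, 3=2/5)
  d_1[0] = 1/5*1/5 + 2/5*1/5 + 0*1/5 + 2/5*1/4 = 11/50
  d_1[1] = 1/5*7/10 + 2/5*1/5 + 0*1/10 + 2/5*7/20 = 9/25
  d_1[2] = 1/5*1/20 + 2/5*3/20 + 0*13/20 + 2/5*3/10 = 19/100
  d_1[3] = 1/5*1/20 + 2/5*9/20 + 0*1/20 + 2/5*1/10 = 23/100
d_1 = (0=11/50, 1=9/25, 2=19/100, 3=23/100)
  d_2[0] = 11/50*1/5 + 9/25*1/5 + 19/100*1/5 + 23/100*1/4 = 423/2000
  d_2[1] = 11/50*7/10 + 9/25*1/5 + 19/100*1/10 + 23/100*7/20 = 651/2000
  d_2[2] = 11/50*1/20 + 9/25*3/20 + 19/100*13/20 + 23/100*3/10 = 103/400
  d_2[3] = 11/50*1/20 + 9/25*9/20 + 19/100*1/20 + 23/100*1/10 = 411/2000
d_2 = (0=423/2000, 1=651/2000, 2=103/400, 3=411/2000)
  d_3[0] = 423/2000*1/5 + 651/2000*1/5 + 103/400*1/5 + 411/2000*1/4 = 8411/40000
  d_3[1] = 423/2000*7/10 + 651/2000*1/5 + 103/400*1/10 + 411/2000*7/20 = 12433/40000
  d_3[2] = 423/2000*1/20 + 651/2000*3/20 + 103/400*13/20 + 411/2000*3/10 = 11537/40000
  d_3[3] = 423/2000*1/20 + 651/2000*9/20 + 103/400*1/20 + 411/2000*1/10 = 7619/40000
d_3 = (0=8411/40000, 1=12433/40000, 2=11537/40000, 3=7619/40000)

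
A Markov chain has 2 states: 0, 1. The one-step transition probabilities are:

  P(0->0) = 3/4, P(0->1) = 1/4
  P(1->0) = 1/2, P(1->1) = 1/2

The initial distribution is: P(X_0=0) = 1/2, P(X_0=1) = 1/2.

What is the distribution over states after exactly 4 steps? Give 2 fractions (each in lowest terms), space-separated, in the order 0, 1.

Propagating the distribution step by step (d_{t+1} = d_t * P):
d_0 = (0=1/2, 1=1/2)
  d_1[0] = 1/2*3/4 + 1/2*1/2 = 5/8
  d_1[1] = 1/2*1/4 + 1/2*1/2 = 3/8
d_1 = (0=5/8, 1=3/8)
  d_2[0] = 5/8*3/4 + 3/8*1/2 = 21/32
  d_2[1] = 5/8*1/4 + 3/8*1/2 = 11/32
d_2 = (0=21/32, 1=11/32)
  d_3[0] = 21/32*3/4 + 11/32*1/2 = 85/128
  d_3[1] = 21/32*1/4 + 11/32*1/2 = 43/128
d_3 = (0=85/128, 1=43/128)
  d_4[0] = 85/128*3/4 + 43/128*1/2 = 341/512
  d_4[1] = 85/128*1/4 + 43/128*1/2 = 171/512
d_4 = (0=341/512, 1=171/512)

Answer: 341/512 171/512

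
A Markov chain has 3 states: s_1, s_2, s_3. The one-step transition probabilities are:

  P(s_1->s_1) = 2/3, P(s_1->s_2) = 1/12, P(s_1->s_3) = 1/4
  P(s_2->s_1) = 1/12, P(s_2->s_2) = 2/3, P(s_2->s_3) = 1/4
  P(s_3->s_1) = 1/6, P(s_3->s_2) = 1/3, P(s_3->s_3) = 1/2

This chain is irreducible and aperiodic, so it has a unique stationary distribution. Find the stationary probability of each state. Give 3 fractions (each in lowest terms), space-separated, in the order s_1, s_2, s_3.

Answer: 4/15 2/5 1/3

Derivation:
The stationary distribution satisfies pi = pi * P, i.e.:
  pi_s_1 = 2/3*pi_s_1 + 1/12*pi_s_2 + 1/6*pi_s_3
  pi_s_2 = 1/12*pi_s_1 + 2/3*pi_s_2 + 1/3*pi_s_3
  pi_s_3 = 1/4*pi_s_1 + 1/4*pi_s_2 + 1/2*pi_s_3
with normalization: pi_s_1 + pi_s_2 + pi_s_3 = 1.

Using the first 2 balance equations plus normalization, the linear system A*pi = b is:
  [-1/3, 1/12, 1/6] . pi = 0
  [1/12, -1/3, 1/3] . pi = 0
  [1, 1, 1] . pi = 1

Solving yields:
  pi_s_1 = 4/15
  pi_s_2 = 2/5
  pi_s_3 = 1/3

Verification (pi * P):
  4/15*2/3 + 2/5*1/12 + 1/3*1/6 = 4/15 = pi_s_1  (ok)
  4/15*1/12 + 2/5*2/3 + 1/3*1/3 = 2/5 = pi_s_2  (ok)
  4/15*1/4 + 2/5*1/4 + 1/3*1/2 = 1/3 = pi_s_3  (ok)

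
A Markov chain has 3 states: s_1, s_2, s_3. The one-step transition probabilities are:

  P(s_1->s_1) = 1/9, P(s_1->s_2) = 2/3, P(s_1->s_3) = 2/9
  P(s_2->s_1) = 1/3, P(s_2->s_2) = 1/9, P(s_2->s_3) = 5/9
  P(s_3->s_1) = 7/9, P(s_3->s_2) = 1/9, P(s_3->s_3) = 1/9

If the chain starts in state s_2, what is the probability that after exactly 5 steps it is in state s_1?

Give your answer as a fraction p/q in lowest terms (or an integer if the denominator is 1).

Answer: 7619/19683

Derivation:
Computing P^5 by repeated multiplication:
P^1 =
  s_1: [1/9, 2/3, 2/9]
  s_2: [1/3, 1/9, 5/9]
  s_3: [7/9, 1/9, 1/9]
P^2 =
  s_1: [11/27, 14/81, 34/81]
  s_2: [41/81, 8/27, 16/81]
  s_3: [17/81, 44/81, 20/81]
P^3 =
  s_1: [313/729, 82/243, 170/729]
  s_2: [25/81, 286/729, 218/729]
  s_3: [289/729, 166/729, 274/729]
P^4 =
  s_1: [83/243, 2294/6561, 2026/6561]
  s_2: [2609/6561, 206/729, 2098/6561]
  s_3: [2705/6561, 2174/6561, 1682/6561]
P^5 =
  s_1: [23305/59049, 658/2187, 17978/59049]
  s_2: [7619/19683, 19606/59049, 16586/59049]
  s_3: [21001/59049, 20086/59049, 17962/59049]

(P^5)[s_2 -> s_1] = 7619/19683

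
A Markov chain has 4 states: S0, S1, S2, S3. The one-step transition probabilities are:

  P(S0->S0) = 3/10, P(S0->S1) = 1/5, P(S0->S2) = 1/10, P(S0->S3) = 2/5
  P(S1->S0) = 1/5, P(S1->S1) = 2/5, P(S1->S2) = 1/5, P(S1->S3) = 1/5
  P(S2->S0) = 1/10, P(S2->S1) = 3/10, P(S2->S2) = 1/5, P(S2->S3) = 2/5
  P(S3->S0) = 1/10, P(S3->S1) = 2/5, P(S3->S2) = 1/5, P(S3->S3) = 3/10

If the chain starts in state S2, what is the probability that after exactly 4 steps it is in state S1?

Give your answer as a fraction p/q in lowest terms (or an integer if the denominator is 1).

Answer: 3483/10000

Derivation:
Computing P^4 by repeated multiplication:
P^1 =
  S0: [3/10, 1/5, 1/10, 2/5]
  S1: [1/5, 2/5, 1/5, 1/5]
  S2: [1/10, 3/10, 1/5, 2/5]
  S3: [1/10, 2/5, 1/5, 3/10]
P^2 =
  S0: [9/50, 33/100, 17/100, 8/25]
  S1: [9/50, 17/50, 9/50, 3/10]
  S2: [3/20, 9/25, 19/100, 3/10]
  S3: [4/25, 9/25, 19/100, 29/100]
P^3 =
  S0: [169/1000, 347/1000, 91/500, 151/500]
  S1: [17/100, 173/500, 91/500, 151/500]
  S2: [83/500, 351/1000, 37/200, 149/500]
  S3: [21/125, 349/1000, 23/125, 299/1000]
P^4 =
  S0: [337/2000, 87/250, 1831/10000, 751/2500]
  S1: [843/5000, 1739/5000, 183/1000, 1503/5000]
  S2: [1683/10000, 3483/10000, 917/5000, 3/10]
  S3: [337/2000, 87/250, 229/1250, 3003/10000]

(P^4)[S2 -> S1] = 3483/10000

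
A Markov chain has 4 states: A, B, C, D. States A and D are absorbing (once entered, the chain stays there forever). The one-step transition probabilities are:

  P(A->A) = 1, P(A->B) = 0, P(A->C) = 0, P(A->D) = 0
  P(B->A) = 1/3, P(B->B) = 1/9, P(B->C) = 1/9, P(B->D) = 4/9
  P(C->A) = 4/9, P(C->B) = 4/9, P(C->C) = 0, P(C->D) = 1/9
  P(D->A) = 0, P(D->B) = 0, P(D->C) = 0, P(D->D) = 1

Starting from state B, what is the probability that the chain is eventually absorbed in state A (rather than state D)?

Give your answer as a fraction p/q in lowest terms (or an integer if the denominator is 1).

Let a_i = P(absorbed in A | start in state i).
Boundary conditions: a_A = 1, a_D = 0.
For each transient state i, a_i = sum_j P(i->j) * a_j:
  a_B = 1/3*a_A + 1/9*a_B + 1/9*a_C + 4/9*a_D
  a_C = 4/9*a_A + 4/9*a_B + 0*a_C + 1/9*a_D

Substituting a_A = 1 and a_D = 0, rearrange to (I - Q) a = r where r[i] = P(i -> A):
  [8/9, -1/9] . (a_B, a_C) = 1/3
  [-4/9, 1] . (a_B, a_C) = 4/9

Solving yields:
  a_B = 31/68
  a_C = 11/17

Starting state is B, so the absorption probability is a_B = 31/68.

Answer: 31/68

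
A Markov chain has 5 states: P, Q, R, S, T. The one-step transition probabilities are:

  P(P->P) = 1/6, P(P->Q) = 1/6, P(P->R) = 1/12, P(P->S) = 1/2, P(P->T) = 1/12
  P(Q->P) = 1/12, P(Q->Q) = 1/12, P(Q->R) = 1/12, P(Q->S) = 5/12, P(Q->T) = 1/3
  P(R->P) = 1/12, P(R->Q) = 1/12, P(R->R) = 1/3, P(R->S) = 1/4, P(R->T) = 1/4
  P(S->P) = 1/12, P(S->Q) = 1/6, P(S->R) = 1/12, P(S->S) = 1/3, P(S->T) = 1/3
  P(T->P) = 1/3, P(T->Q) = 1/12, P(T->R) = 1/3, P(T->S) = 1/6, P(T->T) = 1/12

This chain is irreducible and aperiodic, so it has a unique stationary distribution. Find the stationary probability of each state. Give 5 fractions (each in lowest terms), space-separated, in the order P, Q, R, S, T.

Answer: 81/533 2543/20787 99/533 2190/6929 358/1599

Derivation:
The stationary distribution satisfies pi = pi * P, i.e.:
  pi_P = 1/6*pi_P + 1/12*pi_Q + 1/12*pi_R + 1/12*pi_S + 1/3*pi_T
  pi_Q = 1/6*pi_P + 1/12*pi_Q + 1/12*pi_R + 1/6*pi_S + 1/12*pi_T
  pi_R = 1/12*pi_P + 1/12*pi_Q + 1/3*pi_R + 1/12*pi_S + 1/3*pi_T
  pi_S = 1/2*pi_P + 5/12*pi_Q + 1/4*pi_R + 1/3*pi_S + 1/6*pi_T
  pi_T = 1/12*pi_P + 1/3*pi_Q + 1/4*pi_R + 1/3*pi_S + 1/12*pi_T
with normalization: pi_P + pi_Q + pi_R + pi_S + pi_T = 1.

Using the first 4 balance equations plus normalization, the linear system A*pi = b is:
  [-5/6, 1/12, 1/12, 1/12, 1/3] . pi = 0
  [1/6, -11/12, 1/12, 1/6, 1/12] . pi = 0
  [1/12, 1/12, -2/3, 1/12, 1/3] . pi = 0
  [1/2, 5/12, 1/4, -2/3, 1/6] . pi = 0
  [1, 1, 1, 1, 1] . pi = 1

Solving yields:
  pi_P = 81/533
  pi_Q = 2543/20787
  pi_R = 99/533
  pi_S = 2190/6929
  pi_T = 358/1599

Verification (pi * P):
  81/533*1/6 + 2543/20787*1/12 + 99/533*1/12 + 2190/6929*1/12 + 358/1599*1/3 = 81/533 = pi_P  (ok)
  81/533*1/6 + 2543/20787*1/12 + 99/533*1/12 + 2190/6929*1/6 + 358/1599*1/12 = 2543/20787 = pi_Q  (ok)
  81/533*1/12 + 2543/20787*1/12 + 99/533*1/3 + 2190/6929*1/12 + 358/1599*1/3 = 99/533 = pi_R  (ok)
  81/533*1/2 + 2543/20787*5/12 + 99/533*1/4 + 2190/6929*1/3 + 358/1599*1/6 = 2190/6929 = pi_S  (ok)
  81/533*1/12 + 2543/20787*1/3 + 99/533*1/4 + 2190/6929*1/3 + 358/1599*1/12 = 358/1599 = pi_T  (ok)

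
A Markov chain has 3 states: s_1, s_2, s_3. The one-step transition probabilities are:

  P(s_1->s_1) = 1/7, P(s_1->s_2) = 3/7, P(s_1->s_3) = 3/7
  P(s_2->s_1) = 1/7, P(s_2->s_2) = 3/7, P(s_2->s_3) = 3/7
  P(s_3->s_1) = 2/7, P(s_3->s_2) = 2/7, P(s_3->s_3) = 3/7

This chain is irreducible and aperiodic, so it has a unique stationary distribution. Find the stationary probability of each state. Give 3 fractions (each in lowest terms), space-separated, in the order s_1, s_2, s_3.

Answer: 10/49 18/49 3/7

Derivation:
The stationary distribution satisfies pi = pi * P, i.e.:
  pi_s_1 = 1/7*pi_s_1 + 1/7*pi_s_2 + 2/7*pi_s_3
  pi_s_2 = 3/7*pi_s_1 + 3/7*pi_s_2 + 2/7*pi_s_3
  pi_s_3 = 3/7*pi_s_1 + 3/7*pi_s_2 + 3/7*pi_s_3
with normalization: pi_s_1 + pi_s_2 + pi_s_3 = 1.

Using the first 2 balance equations plus normalization, the linear system A*pi = b is:
  [-6/7, 1/7, 2/7] . pi = 0
  [3/7, -4/7, 2/7] . pi = 0
  [1, 1, 1] . pi = 1

Solving yields:
  pi_s_1 = 10/49
  pi_s_2 = 18/49
  pi_s_3 = 3/7

Verification (pi * P):
  10/49*1/7 + 18/49*1/7 + 3/7*2/7 = 10/49 = pi_s_1  (ok)
  10/49*3/7 + 18/49*3/7 + 3/7*2/7 = 18/49 = pi_s_2  (ok)
  10/49*3/7 + 18/49*3/7 + 3/7*3/7 = 3/7 = pi_s_3  (ok)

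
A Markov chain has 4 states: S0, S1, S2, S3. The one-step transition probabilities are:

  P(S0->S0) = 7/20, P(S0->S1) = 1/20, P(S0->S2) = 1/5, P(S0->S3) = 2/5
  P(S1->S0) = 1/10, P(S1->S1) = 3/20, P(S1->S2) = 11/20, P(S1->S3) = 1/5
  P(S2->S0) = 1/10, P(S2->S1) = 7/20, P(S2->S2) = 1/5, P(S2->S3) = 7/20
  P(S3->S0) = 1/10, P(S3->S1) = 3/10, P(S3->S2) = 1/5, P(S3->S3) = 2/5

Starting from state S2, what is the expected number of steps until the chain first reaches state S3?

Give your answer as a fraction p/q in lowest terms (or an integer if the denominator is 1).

Answer: 2400/763

Derivation:
Let h_i = expected steps to first reach S3 from state i.
Boundary: h_S3 = 0.
First-step equations for the other states:
  h_S0 = 1 + 7/20*h_S0 + 1/20*h_S1 + 1/5*h_S2 + 2/5*h_S3
  h_S1 = 1 + 1/10*h_S0 + 3/20*h_S1 + 11/20*h_S2 + 1/5*h_S3
  h_S2 = 1 + 1/10*h_S0 + 7/20*h_S1 + 1/5*h_S2 + 7/20*h_S3

Substituting h_S3 = 0 and rearranging gives the linear system (I - Q) h = 1:
  [13/20, -1/20, -1/5] . (h_S0, h_S1, h_S2) = 1
  [-1/10, 17/20, -11/20] . (h_S0, h_S1, h_S2) = 1
  [-1/10, -7/20, 4/5] . (h_S0, h_S1, h_S2) = 1

Solving yields:
  h_S0 = 2120/763
  h_S1 = 2700/763
  h_S2 = 2400/763

Starting state is S2, so the expected hitting time is h_S2 = 2400/763.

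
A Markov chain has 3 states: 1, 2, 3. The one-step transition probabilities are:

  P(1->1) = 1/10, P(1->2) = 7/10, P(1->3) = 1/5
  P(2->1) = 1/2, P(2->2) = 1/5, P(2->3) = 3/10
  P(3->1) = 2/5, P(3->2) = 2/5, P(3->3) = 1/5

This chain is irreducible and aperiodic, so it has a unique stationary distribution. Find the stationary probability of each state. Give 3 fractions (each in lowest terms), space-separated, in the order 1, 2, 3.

Answer: 52/153 64/153 37/153

Derivation:
The stationary distribution satisfies pi = pi * P, i.e.:
  pi_1 = 1/10*pi_1 + 1/2*pi_2 + 2/5*pi_3
  pi_2 = 7/10*pi_1 + 1/5*pi_2 + 2/5*pi_3
  pi_3 = 1/5*pi_1 + 3/10*pi_2 + 1/5*pi_3
with normalization: pi_1 + pi_2 + pi_3 = 1.

Using the first 2 balance equations plus normalization, the linear system A*pi = b is:
  [-9/10, 1/2, 2/5] . pi = 0
  [7/10, -4/5, 2/5] . pi = 0
  [1, 1, 1] . pi = 1

Solving yields:
  pi_1 = 52/153
  pi_2 = 64/153
  pi_3 = 37/153

Verification (pi * P):
  52/153*1/10 + 64/153*1/2 + 37/153*2/5 = 52/153 = pi_1  (ok)
  52/153*7/10 + 64/153*1/5 + 37/153*2/5 = 64/153 = pi_2  (ok)
  52/153*1/5 + 64/153*3/10 + 37/153*1/5 = 37/153 = pi_3  (ok)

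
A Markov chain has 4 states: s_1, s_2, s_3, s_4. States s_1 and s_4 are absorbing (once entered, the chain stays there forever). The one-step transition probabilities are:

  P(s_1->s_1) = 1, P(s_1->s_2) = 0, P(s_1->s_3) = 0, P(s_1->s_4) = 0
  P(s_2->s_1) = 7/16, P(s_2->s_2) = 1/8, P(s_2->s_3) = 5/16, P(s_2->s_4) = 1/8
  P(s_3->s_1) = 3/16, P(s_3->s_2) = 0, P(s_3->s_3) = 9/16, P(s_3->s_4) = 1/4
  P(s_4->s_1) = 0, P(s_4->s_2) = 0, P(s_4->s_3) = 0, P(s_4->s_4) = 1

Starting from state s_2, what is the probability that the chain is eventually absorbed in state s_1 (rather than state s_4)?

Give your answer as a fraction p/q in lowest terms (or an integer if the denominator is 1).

Let a_i = P(absorbed in s_1 | start in state i).
Boundary conditions: a_s_1 = 1, a_s_4 = 0.
For each transient state i, a_i = sum_j P(i->j) * a_j:
  a_s_2 = 7/16*a_s_1 + 1/8*a_s_2 + 5/16*a_s_3 + 1/8*a_s_4
  a_s_3 = 3/16*a_s_1 + 0*a_s_2 + 9/16*a_s_3 + 1/4*a_s_4

Substituting a_s_1 = 1 and a_s_4 = 0, rearrange to (I - Q) a = r where r[i] = P(i -> s_1):
  [7/8, -5/16] . (a_s_2, a_s_3) = 7/16
  [0, 7/16] . (a_s_2, a_s_3) = 3/16

Solving yields:
  a_s_2 = 32/49
  a_s_3 = 3/7

Starting state is s_2, so the absorption probability is a_s_2 = 32/49.

Answer: 32/49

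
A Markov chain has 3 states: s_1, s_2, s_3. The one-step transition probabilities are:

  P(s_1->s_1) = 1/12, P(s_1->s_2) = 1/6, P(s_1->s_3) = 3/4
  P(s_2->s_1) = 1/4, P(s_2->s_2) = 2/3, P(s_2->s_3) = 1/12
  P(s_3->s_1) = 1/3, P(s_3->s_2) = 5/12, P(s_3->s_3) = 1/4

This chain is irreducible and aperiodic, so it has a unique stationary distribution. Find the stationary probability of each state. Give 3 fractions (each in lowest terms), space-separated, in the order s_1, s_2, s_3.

Answer: 31/132 21/44 19/66

Derivation:
The stationary distribution satisfies pi = pi * P, i.e.:
  pi_s_1 = 1/12*pi_s_1 + 1/4*pi_s_2 + 1/3*pi_s_3
  pi_s_2 = 1/6*pi_s_1 + 2/3*pi_s_2 + 5/12*pi_s_3
  pi_s_3 = 3/4*pi_s_1 + 1/12*pi_s_2 + 1/4*pi_s_3
with normalization: pi_s_1 + pi_s_2 + pi_s_3 = 1.

Using the first 2 balance equations plus normalization, the linear system A*pi = b is:
  [-11/12, 1/4, 1/3] . pi = 0
  [1/6, -1/3, 5/12] . pi = 0
  [1, 1, 1] . pi = 1

Solving yields:
  pi_s_1 = 31/132
  pi_s_2 = 21/44
  pi_s_3 = 19/66

Verification (pi * P):
  31/132*1/12 + 21/44*1/4 + 19/66*1/3 = 31/132 = pi_s_1  (ok)
  31/132*1/6 + 21/44*2/3 + 19/66*5/12 = 21/44 = pi_s_2  (ok)
  31/132*3/4 + 21/44*1/12 + 19/66*1/4 = 19/66 = pi_s_3  (ok)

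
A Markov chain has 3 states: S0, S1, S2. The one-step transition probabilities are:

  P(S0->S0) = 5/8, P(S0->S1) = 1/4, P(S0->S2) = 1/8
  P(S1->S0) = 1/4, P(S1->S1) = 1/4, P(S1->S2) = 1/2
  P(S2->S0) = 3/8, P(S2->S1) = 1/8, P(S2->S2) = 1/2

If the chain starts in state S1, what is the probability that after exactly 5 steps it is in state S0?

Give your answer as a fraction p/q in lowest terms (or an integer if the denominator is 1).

Answer: 7619/16384

Derivation:
Computing P^5 by repeated multiplication:
P^1 =
  S0: [5/8, 1/4, 1/8]
  S1: [1/4, 1/4, 1/2]
  S2: [3/8, 1/8, 1/2]
P^2 =
  S0: [1/2, 15/64, 17/64]
  S1: [13/32, 3/16, 13/32]
  S2: [29/64, 3/16, 23/64]
P^3 =
  S0: [241/512, 111/512, 5/16]
  S1: [29/64, 51/256, 89/256]
  S2: [119/256, 105/512, 169/512]
P^4 =
  S0: [1907/4096, 27/128, 1325/4096]
  S1: [949/2048, 423/2048, 169/512]
  S2: [1907/4096, 855/4096, 667/2048]
P^5 =
  S0: [7619/16384, 6867/32768, 10663/32768]
  S1: [7619/16384, 855/4096, 5345/16384]
  S2: [15247/32768, 3429/16384, 10663/32768]

(P^5)[S1 -> S0] = 7619/16384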